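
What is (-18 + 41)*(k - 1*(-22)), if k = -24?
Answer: -46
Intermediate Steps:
(-18 + 41)*(k - 1*(-22)) = (-18 + 41)*(-24 - 1*(-22)) = 23*(-24 + 22) = 23*(-2) = -46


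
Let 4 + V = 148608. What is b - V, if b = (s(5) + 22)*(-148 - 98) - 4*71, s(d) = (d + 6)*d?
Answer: -167830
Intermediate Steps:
V = 148604 (V = -4 + 148608 = 148604)
s(d) = d*(6 + d) (s(d) = (6 + d)*d = d*(6 + d))
b = -19226 (b = (5*(6 + 5) + 22)*(-148 - 98) - 4*71 = (5*11 + 22)*(-246) - 284 = (55 + 22)*(-246) - 284 = 77*(-246) - 284 = -18942 - 284 = -19226)
b - V = -19226 - 1*148604 = -19226 - 148604 = -167830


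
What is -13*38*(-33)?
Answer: 16302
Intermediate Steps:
-13*38*(-33) = -494*(-33) = 16302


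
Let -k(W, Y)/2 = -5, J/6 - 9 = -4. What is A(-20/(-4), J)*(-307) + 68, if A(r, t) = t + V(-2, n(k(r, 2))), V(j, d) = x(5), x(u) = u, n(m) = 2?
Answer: -10677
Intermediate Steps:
J = 30 (J = 54 + 6*(-4) = 54 - 24 = 30)
k(W, Y) = 10 (k(W, Y) = -2*(-5) = 10)
V(j, d) = 5
A(r, t) = 5 + t (A(r, t) = t + 5 = 5 + t)
A(-20/(-4), J)*(-307) + 68 = (5 + 30)*(-307) + 68 = 35*(-307) + 68 = -10745 + 68 = -10677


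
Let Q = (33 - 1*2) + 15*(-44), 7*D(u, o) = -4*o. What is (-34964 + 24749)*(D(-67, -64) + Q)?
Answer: 42361605/7 ≈ 6.0517e+6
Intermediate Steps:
D(u, o) = -4*o/7 (D(u, o) = (-4*o)/7 = -4*o/7)
Q = -629 (Q = (33 - 2) - 660 = 31 - 660 = -629)
(-34964 + 24749)*(D(-67, -64) + Q) = (-34964 + 24749)*(-4/7*(-64) - 629) = -10215*(256/7 - 629) = -10215*(-4147/7) = 42361605/7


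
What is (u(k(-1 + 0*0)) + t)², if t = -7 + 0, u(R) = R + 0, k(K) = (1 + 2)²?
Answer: 4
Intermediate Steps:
k(K) = 9 (k(K) = 3² = 9)
u(R) = R
t = -7
(u(k(-1 + 0*0)) + t)² = (9 - 7)² = 2² = 4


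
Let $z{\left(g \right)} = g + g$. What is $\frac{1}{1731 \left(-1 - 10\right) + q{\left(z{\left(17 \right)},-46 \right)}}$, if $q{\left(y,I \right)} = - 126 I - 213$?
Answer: $- \frac{1}{13458} \approx -7.4305 \cdot 10^{-5}$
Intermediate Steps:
$z{\left(g \right)} = 2 g$
$q{\left(y,I \right)} = -213 - 126 I$
$\frac{1}{1731 \left(-1 - 10\right) + q{\left(z{\left(17 \right)},-46 \right)}} = \frac{1}{1731 \left(-1 - 10\right) - -5583} = \frac{1}{1731 \left(-11\right) + \left(-213 + 5796\right)} = \frac{1}{-19041 + 5583} = \frac{1}{-13458} = - \frac{1}{13458}$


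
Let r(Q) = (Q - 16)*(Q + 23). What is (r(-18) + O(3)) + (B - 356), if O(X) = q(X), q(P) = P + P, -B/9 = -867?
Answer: 7283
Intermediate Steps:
B = 7803 (B = -9*(-867) = 7803)
q(P) = 2*P
r(Q) = (-16 + Q)*(23 + Q)
O(X) = 2*X
(r(-18) + O(3)) + (B - 356) = ((-368 + (-18)² + 7*(-18)) + 2*3) + (7803 - 356) = ((-368 + 324 - 126) + 6) + 7447 = (-170 + 6) + 7447 = -164 + 7447 = 7283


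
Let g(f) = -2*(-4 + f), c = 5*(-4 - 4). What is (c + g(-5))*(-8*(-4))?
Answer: -704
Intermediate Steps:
c = -40 (c = 5*(-8) = -40)
g(f) = 8 - 2*f
(c + g(-5))*(-8*(-4)) = (-40 + (8 - 2*(-5)))*(-8*(-4)) = (-40 + (8 + 10))*32 = (-40 + 18)*32 = -22*32 = -704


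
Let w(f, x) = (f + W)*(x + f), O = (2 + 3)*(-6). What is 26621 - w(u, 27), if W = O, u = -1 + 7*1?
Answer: 27413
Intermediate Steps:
O = -30 (O = 5*(-6) = -30)
u = 6 (u = -1 + 7 = 6)
W = -30
w(f, x) = (-30 + f)*(f + x) (w(f, x) = (f - 30)*(x + f) = (-30 + f)*(f + x))
26621 - w(u, 27) = 26621 - (6**2 - 30*6 - 30*27 + 6*27) = 26621 - (36 - 180 - 810 + 162) = 26621 - 1*(-792) = 26621 + 792 = 27413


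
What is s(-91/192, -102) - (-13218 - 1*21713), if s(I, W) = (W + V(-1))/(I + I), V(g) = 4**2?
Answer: 3186977/91 ≈ 35022.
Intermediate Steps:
V(g) = 16
s(I, W) = (16 + W)/(2*I) (s(I, W) = (W + 16)/(I + I) = (16 + W)/((2*I)) = (16 + W)*(1/(2*I)) = (16 + W)/(2*I))
s(-91/192, -102) - (-13218 - 1*21713) = (16 - 102)/(2*((-91/192))) - (-13218 - 1*21713) = (1/2)*(-86)/(-91*1/192) - (-13218 - 21713) = (1/2)*(-86)/(-91/192) - 1*(-34931) = (1/2)*(-192/91)*(-86) + 34931 = 8256/91 + 34931 = 3186977/91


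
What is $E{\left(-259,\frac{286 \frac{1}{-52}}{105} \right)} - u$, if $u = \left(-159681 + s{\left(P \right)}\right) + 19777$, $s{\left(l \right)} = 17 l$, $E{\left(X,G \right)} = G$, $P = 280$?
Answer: $\frac{28380229}{210} \approx 1.3514 \cdot 10^{5}$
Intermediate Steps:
$u = -135144$ ($u = \left(-159681 + 17 \cdot 280\right) + 19777 = \left(-159681 + 4760\right) + 19777 = -154921 + 19777 = -135144$)
$E{\left(-259,\frac{286 \frac{1}{-52}}{105} \right)} - u = \frac{286 \frac{1}{-52}}{105} - -135144 = 286 \left(- \frac{1}{52}\right) \frac{1}{105} + 135144 = \left(- \frac{11}{2}\right) \frac{1}{105} + 135144 = - \frac{11}{210} + 135144 = \frac{28380229}{210}$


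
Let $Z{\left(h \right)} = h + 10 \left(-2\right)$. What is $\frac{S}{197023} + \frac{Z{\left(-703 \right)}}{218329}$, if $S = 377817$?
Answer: $\frac{82345960164}{43015834567} \approx 1.9143$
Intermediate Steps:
$Z{\left(h \right)} = -20 + h$ ($Z{\left(h \right)} = h - 20 = -20 + h$)
$\frac{S}{197023} + \frac{Z{\left(-703 \right)}}{218329} = \frac{377817}{197023} + \frac{-20 - 703}{218329} = 377817 \cdot \frac{1}{197023} - \frac{723}{218329} = \frac{377817}{197023} - \frac{723}{218329} = \frac{82345960164}{43015834567}$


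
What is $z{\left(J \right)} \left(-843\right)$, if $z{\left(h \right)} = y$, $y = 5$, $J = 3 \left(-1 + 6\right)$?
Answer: $-4215$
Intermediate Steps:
$J = 15$ ($J = 3 \cdot 5 = 15$)
$z{\left(h \right)} = 5$
$z{\left(J \right)} \left(-843\right) = 5 \left(-843\right) = -4215$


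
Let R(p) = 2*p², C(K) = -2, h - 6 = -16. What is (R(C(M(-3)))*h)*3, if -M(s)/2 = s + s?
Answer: -240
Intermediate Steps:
M(s) = -4*s (M(s) = -2*(s + s) = -4*s)
h = -10 (h = 6 - 16 = -10)
(R(C(M(-3)))*h)*3 = ((2*(-2)²)*(-10))*3 = ((2*4)*(-10))*3 = (8*(-10))*3 = -80*3 = -240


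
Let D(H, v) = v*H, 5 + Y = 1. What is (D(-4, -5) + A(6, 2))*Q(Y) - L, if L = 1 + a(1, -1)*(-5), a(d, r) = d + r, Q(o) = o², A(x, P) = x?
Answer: 415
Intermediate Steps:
Y = -4 (Y = -5 + 1 = -4)
D(H, v) = H*v
L = 1 (L = 1 + (1 - 1)*(-5) = 1 + 0*(-5) = 1 + 0 = 1)
(D(-4, -5) + A(6, 2))*Q(Y) - L = (-4*(-5) + 6)*(-4)² - 1*1 = (20 + 6)*16 - 1 = 26*16 - 1 = 416 - 1 = 415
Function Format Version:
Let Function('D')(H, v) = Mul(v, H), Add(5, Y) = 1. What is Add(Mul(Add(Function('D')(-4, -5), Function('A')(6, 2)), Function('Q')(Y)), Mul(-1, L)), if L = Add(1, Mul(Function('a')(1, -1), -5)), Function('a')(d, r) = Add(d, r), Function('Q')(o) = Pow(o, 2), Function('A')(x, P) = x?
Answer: 415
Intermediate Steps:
Y = -4 (Y = Add(-5, 1) = -4)
Function('D')(H, v) = Mul(H, v)
L = 1 (L = Add(1, Mul(Add(1, -1), -5)) = Add(1, Mul(0, -5)) = Add(1, 0) = 1)
Add(Mul(Add(Function('D')(-4, -5), Function('A')(6, 2)), Function('Q')(Y)), Mul(-1, L)) = Add(Mul(Add(Mul(-4, -5), 6), Pow(-4, 2)), Mul(-1, 1)) = Add(Mul(Add(20, 6), 16), -1) = Add(Mul(26, 16), -1) = Add(416, -1) = 415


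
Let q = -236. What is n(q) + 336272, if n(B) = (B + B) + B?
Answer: 335564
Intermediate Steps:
n(B) = 3*B (n(B) = 2*B + B = 3*B)
n(q) + 336272 = 3*(-236) + 336272 = -708 + 336272 = 335564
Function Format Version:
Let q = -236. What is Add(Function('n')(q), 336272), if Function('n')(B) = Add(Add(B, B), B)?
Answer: 335564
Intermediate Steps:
Function('n')(B) = Mul(3, B) (Function('n')(B) = Add(Mul(2, B), B) = Mul(3, B))
Add(Function('n')(q), 336272) = Add(Mul(3, -236), 336272) = Add(-708, 336272) = 335564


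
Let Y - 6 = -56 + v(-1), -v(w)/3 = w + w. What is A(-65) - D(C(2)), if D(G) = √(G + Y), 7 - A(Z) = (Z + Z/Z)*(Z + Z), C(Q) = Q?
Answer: -8313 - I*√42 ≈ -8313.0 - 6.4807*I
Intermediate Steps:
v(w) = -6*w (v(w) = -3*(w + w) = -6*w)
Y = -44 (Y = 6 + (-56 - 6*(-1)) = 6 + (-56 + 6) = 6 - 50 = -44)
A(Z) = 7 - 2*Z*(1 + Z) (A(Z) = 7 - (Z + Z/Z)*(Z + Z) = 7 - (Z + 1)*2*Z = 7 - (1 + Z)*2*Z = 7 - 2*Z*(1 + Z))
D(G) = √(-44 + G) (D(G) = √(G - 44) = √(-44 + G))
A(-65) - D(C(2)) = (7 - 2*(-65) - 2*(-65)²) - √(-44 + 2) = (7 + 130 - 2*4225) - √(-42) = (7 + 130 - 8450) - I*√42 = -8313 - I*√42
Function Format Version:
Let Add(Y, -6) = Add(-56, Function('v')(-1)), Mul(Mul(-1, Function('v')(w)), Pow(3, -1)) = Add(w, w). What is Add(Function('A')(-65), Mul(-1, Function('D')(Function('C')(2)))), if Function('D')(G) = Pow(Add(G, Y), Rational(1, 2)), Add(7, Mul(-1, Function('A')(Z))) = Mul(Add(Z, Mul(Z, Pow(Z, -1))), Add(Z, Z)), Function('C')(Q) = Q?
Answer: Add(-8313, Mul(-1, I, Pow(42, Rational(1, 2)))) ≈ Add(-8313.0, Mul(-6.4807, I))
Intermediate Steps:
Function('v')(w) = Mul(-6, w) (Function('v')(w) = Mul(-3, Add(w, w)) = Mul(-3, Mul(2, w)) = Mul(-6, w))
Y = -44 (Y = Add(6, Add(-56, Mul(-6, -1))) = Add(6, Add(-56, 6)) = Add(6, -50) = -44)
Function('A')(Z) = Add(7, Mul(-2, Z, Add(1, Z))) (Function('A')(Z) = Add(7, Mul(-1, Mul(Add(Z, Mul(Z, Pow(Z, -1))), Add(Z, Z)))) = Add(7, Mul(-1, Mul(Add(Z, 1), Mul(2, Z)))) = Add(7, Mul(-1, Mul(Add(1, Z), Mul(2, Z)))) = Add(7, Mul(-1, Mul(2, Z, Add(1, Z)))) = Add(7, Mul(-2, Z, Add(1, Z))))
Function('D')(G) = Pow(Add(-44, G), Rational(1, 2)) (Function('D')(G) = Pow(Add(G, -44), Rational(1, 2)) = Pow(Add(-44, G), Rational(1, 2)))
Add(Function('A')(-65), Mul(-1, Function('D')(Function('C')(2)))) = Add(Add(7, Mul(-2, -65), Mul(-2, Pow(-65, 2))), Mul(-1, Pow(Add(-44, 2), Rational(1, 2)))) = Add(Add(7, 130, Mul(-2, 4225)), Mul(-1, Pow(-42, Rational(1, 2)))) = Add(Add(7, 130, -8450), Mul(-1, Mul(I, Pow(42, Rational(1, 2))))) = Add(-8313, Mul(-1, I, Pow(42, Rational(1, 2))))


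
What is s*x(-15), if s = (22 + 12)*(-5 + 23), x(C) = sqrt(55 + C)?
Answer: 1224*sqrt(10) ≈ 3870.6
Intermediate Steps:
s = 612 (s = 34*18 = 612)
s*x(-15) = 612*sqrt(55 - 15) = 612*sqrt(40) = 612*(2*sqrt(10)) = 1224*sqrt(10)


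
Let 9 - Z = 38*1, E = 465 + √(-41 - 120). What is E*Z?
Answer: -13485 - 29*I*√161 ≈ -13485.0 - 367.97*I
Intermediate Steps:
E = 465 + I*√161 (E = 465 + √(-161) = 465 + I*√161 ≈ 465.0 + 12.689*I)
Z = -29 (Z = 9 - 38 = -29)
E*Z = (465 + I*√161)*(-29) = -13485 - 29*I*√161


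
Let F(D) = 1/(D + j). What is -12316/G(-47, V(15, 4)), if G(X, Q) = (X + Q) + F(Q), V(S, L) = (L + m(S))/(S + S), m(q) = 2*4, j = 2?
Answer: 738960/2771 ≈ 266.68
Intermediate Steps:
m(q) = 8
F(D) = 1/(2 + D) (F(D) = 1/(D + 2) = 1/(2 + D))
V(S, L) = (8 + L)/(2*S) (V(S, L) = (L + 8)/(S + S) = (8 + L)/((2*S)) = (8 + L)*(1/(2*S)) = (8 + L)/(2*S))
G(X, Q) = Q + X + 1/(2 + Q) (G(X, Q) = (X + Q) + 1/(2 + Q) = (Q + X) + 1/(2 + Q) = Q + X + 1/(2 + Q))
-12316/G(-47, V(15, 4)) = -12316*(2 + (½)*(8 + 4)/15)/(1 + (2 + (½)*(8 + 4)/15)*((½)*(8 + 4)/15 - 47)) = -12316*(2 + (½)*(1/15)*12)/(1 + (2 + (½)*(1/15)*12)*((½)*(1/15)*12 - 47)) = -12316*(2 + ⅖)/(1 + (2 + ⅖)*(⅖ - 47)) = -12316*12/(5*(1 + (12/5)*(-233/5))) = -12316*12/(5*(1 - 2796/25)) = -12316/((5/12)*(-2771/25)) = -12316/(-2771/60) = -12316*(-60/2771) = 738960/2771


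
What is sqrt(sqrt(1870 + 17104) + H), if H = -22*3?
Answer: sqrt(-66 + sqrt(18974)) ≈ 8.4703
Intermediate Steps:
H = -66
sqrt(sqrt(1870 + 17104) + H) = sqrt(sqrt(1870 + 17104) - 66) = sqrt(sqrt(18974) - 66) = sqrt(-66 + sqrt(18974))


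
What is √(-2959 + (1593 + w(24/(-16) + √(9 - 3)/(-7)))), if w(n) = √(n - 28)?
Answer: √(-267736 + 14*√14*√(-413 - 2*√6))/14 ≈ 0.073912 + 36.96*I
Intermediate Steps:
w(n) = √(-28 + n)
√(-2959 + (1593 + w(24/(-16) + √(9 - 3)/(-7)))) = √(-2959 + (1593 + √(-28 + (24/(-16) + √(9 - 3)/(-7))))) = √(-2959 + (1593 + √(-28 + (24*(-1/16) + √6*(-⅐))))) = √(-2959 + (1593 + √(-28 + (-3/2 - √6/7)))) = √(-2959 + (1593 + √(-59/2 - √6/7))) = √(-1366 + √(-59/2 - √6/7))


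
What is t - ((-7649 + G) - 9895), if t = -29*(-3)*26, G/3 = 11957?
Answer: -16065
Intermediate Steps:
G = 35871 (G = 3*11957 = 35871)
t = 2262 (t = 87*26 = 2262)
t - ((-7649 + G) - 9895) = 2262 - ((-7649 + 35871) - 9895) = 2262 - (28222 - 9895) = 2262 - 1*18327 = 2262 - 18327 = -16065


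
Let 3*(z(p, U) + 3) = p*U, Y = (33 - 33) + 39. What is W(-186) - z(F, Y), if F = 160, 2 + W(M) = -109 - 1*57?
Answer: -2245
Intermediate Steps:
W(M) = -168 (W(M) = -2 + (-109 - 1*57) = -2 + (-109 - 57) = -2 - 166 = -168)
Y = 39 (Y = 0 + 39 = 39)
z(p, U) = -3 + U*p/3 (z(p, U) = -3 + (p*U)/3 = -3 + (U*p)/3 = -3 + U*p/3)
W(-186) - z(F, Y) = -168 - (-3 + (⅓)*39*160) = -168 - (-3 + 2080) = -168 - 1*2077 = -168 - 2077 = -2245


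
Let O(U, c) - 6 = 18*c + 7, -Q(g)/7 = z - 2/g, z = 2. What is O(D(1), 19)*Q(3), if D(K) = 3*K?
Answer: -9940/3 ≈ -3313.3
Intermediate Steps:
Q(g) = -14 + 14/g (Q(g) = -7*(2 - 2/g) = -14 + 14/g)
O(U, c) = 13 + 18*c (O(U, c) = 6 + (18*c + 7) = 6 + (7 + 18*c) = 13 + 18*c)
O(D(1), 19)*Q(3) = (13 + 18*19)*(-14 + 14/3) = (13 + 342)*(-14 + 14*(⅓)) = 355*(-14 + 14/3) = 355*(-28/3) = -9940/3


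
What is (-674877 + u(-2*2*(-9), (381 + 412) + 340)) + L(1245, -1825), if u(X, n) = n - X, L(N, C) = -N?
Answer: -675025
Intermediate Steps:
(-674877 + u(-2*2*(-9), (381 + 412) + 340)) + L(1245, -1825) = (-674877 + (((381 + 412) + 340) - (-2*2)*(-9))) - 1*1245 = (-674877 + ((793 + 340) - (-4)*(-9))) - 1245 = (-674877 + (1133 - 1*36)) - 1245 = (-674877 + (1133 - 36)) - 1245 = (-674877 + 1097) - 1245 = -673780 - 1245 = -675025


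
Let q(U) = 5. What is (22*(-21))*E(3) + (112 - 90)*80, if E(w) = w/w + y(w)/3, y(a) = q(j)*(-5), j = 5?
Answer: 5148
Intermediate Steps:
y(a) = -25 (y(a) = 5*(-5) = -25)
E(w) = -22/3 (E(w) = w/w - 25/3 = 1 - 25*1/3 = 1 - 25/3 = -22/3)
(22*(-21))*E(3) + (112 - 90)*80 = (22*(-21))*(-22/3) + (112 - 90)*80 = -462*(-22/3) + 22*80 = 3388 + 1760 = 5148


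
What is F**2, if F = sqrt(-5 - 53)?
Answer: -58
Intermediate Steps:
F = I*sqrt(58) (F = sqrt(-58) = I*sqrt(58) ≈ 7.6158*I)
F**2 = (I*sqrt(58))**2 = -58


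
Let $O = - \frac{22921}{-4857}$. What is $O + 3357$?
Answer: $\frac{16327870}{4857} \approx 3361.7$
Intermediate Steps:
$O = \frac{22921}{4857}$ ($O = \left(-22921\right) \left(- \frac{1}{4857}\right) = \frac{22921}{4857} \approx 4.7192$)
$O + 3357 = \frac{22921}{4857} + 3357 = \frac{16327870}{4857}$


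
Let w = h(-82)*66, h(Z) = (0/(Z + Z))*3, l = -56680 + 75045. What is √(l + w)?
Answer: √18365 ≈ 135.52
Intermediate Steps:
l = 18365
h(Z) = 0 (h(Z) = (0/((2*Z)))*3 = (0*(1/(2*Z)))*3 = 0*3 = 0)
w = 0 (w = 0*66 = 0)
√(l + w) = √(18365 + 0) = √18365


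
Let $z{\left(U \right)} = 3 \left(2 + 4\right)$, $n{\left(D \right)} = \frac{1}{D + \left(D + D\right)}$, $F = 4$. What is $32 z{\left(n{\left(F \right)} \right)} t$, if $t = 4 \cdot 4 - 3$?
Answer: $7488$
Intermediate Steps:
$t = 13$ ($t = 16 - 3 = 13$)
$n{\left(D \right)} = \frac{1}{3 D}$ ($n{\left(D \right)} = \frac{1}{D + 2 D} = \frac{1}{3 D}$)
$z{\left(U \right)} = 18$ ($z{\left(U \right)} = 3 \cdot 6 = 18$)
$32 z{\left(n{\left(F \right)} \right)} t = 32 \cdot 18 \cdot 13 = 576 \cdot 13 = 7488$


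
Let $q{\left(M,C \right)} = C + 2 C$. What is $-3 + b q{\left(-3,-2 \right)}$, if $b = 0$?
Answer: $-3$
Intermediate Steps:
$q{\left(M,C \right)} = 3 C$
$-3 + b q{\left(-3,-2 \right)} = -3 + 0 \cdot 3 \left(-2\right) = -3 + 0 \left(-6\right) = -3 + 0 = -3$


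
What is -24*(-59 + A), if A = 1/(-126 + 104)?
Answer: 15588/11 ≈ 1417.1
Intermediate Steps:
A = -1/22 (A = 1/(-22) = -1/22 ≈ -0.045455)
-24*(-59 + A) = -24*(-59 - 1/22) = -24*(-1299/22) = 15588/11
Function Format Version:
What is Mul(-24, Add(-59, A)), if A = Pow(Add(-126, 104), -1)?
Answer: Rational(15588, 11) ≈ 1417.1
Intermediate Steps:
A = Rational(-1, 22) (A = Pow(-22, -1) = Rational(-1, 22) ≈ -0.045455)
Mul(-24, Add(-59, A)) = Mul(-24, Add(-59, Rational(-1, 22))) = Mul(-24, Rational(-1299, 22)) = Rational(15588, 11)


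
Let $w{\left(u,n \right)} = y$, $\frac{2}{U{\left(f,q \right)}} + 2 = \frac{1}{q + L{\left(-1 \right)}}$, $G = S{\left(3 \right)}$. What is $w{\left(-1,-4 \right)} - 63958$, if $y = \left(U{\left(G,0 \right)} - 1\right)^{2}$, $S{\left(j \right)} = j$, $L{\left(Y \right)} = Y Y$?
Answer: $-63949$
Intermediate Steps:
$L{\left(Y \right)} = Y^{2}$
$G = 3$
$U{\left(f,q \right)} = \frac{2}{-2 + \frac{1}{1 + q}}$ ($U{\left(f,q \right)} = \frac{2}{-2 + \frac{1}{q + \left(-1\right)^{2}}} = \frac{2}{-2 + \frac{1}{q + 1}} = \frac{2}{-2 + \frac{1}{1 + q}}$)
$y = 9$ ($y = \left(\frac{2 \left(-1 - 0\right)}{1 + 2 \cdot 0} - 1\right)^{2} = \left(\frac{2 \left(-1 + 0\right)}{1 + 0} - 1\right)^{2} = \left(2 \cdot 1^{-1} \left(-1\right) - 1\right)^{2} = \left(2 \cdot 1 \left(-1\right) - 1\right)^{2} = \left(-2 - 1\right)^{2} = \left(-3\right)^{2} = 9$)
$w{\left(u,n \right)} = 9$
$w{\left(-1,-4 \right)} - 63958 = 9 - 63958 = -63949$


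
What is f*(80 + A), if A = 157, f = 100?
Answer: 23700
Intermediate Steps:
f*(80 + A) = 100*(80 + 157) = 100*237 = 23700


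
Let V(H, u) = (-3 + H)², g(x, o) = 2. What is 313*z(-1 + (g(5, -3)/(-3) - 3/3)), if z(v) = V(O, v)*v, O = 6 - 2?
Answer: -2504/3 ≈ -834.67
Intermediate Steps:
O = 4
z(v) = v (z(v) = (-3 + 4)²*v = 1²*v = 1*v = v)
313*z(-1 + (g(5, -3)/(-3) - 3/3)) = 313*(-1 + (2/(-3) - 3/3)) = 313*(-1 + (2*(-⅓) - 3*⅓)) = 313*(-1 + (-⅔ - 1)) = 313*(-1 - 5/3) = 313*(-8/3) = -2504/3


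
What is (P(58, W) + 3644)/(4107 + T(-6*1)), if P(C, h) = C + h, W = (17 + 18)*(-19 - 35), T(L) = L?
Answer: 604/1367 ≈ 0.44184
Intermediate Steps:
W = -1890 (W = 35*(-54) = -1890)
(P(58, W) + 3644)/(4107 + T(-6*1)) = ((58 - 1890) + 3644)/(4107 - 6*1) = (-1832 + 3644)/(4107 - 6) = 1812/4101 = 1812*(1/4101) = 604/1367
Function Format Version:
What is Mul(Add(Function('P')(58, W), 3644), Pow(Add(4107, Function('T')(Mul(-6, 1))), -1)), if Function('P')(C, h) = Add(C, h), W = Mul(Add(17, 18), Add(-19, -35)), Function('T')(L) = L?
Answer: Rational(604, 1367) ≈ 0.44184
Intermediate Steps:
W = -1890 (W = Mul(35, -54) = -1890)
Mul(Add(Function('P')(58, W), 3644), Pow(Add(4107, Function('T')(Mul(-6, 1))), -1)) = Mul(Add(Add(58, -1890), 3644), Pow(Add(4107, Mul(-6, 1)), -1)) = Mul(Add(-1832, 3644), Pow(Add(4107, -6), -1)) = Mul(1812, Pow(4101, -1)) = Mul(1812, Rational(1, 4101)) = Rational(604, 1367)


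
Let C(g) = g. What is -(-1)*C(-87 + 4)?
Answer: -83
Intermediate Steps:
-(-1)*C(-87 + 4) = -(-1)*(-87 + 4) = -(-1)*(-83) = -1*83 = -83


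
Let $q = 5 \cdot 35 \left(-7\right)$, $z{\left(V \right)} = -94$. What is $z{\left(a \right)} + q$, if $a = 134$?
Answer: $-1319$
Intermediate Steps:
$q = -1225$ ($q = 175 \left(-7\right) = -1225$)
$z{\left(a \right)} + q = -94 - 1225 = -1319$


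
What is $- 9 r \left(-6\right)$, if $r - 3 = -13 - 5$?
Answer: $-810$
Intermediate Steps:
$r = -15$ ($r = 3 - 18 = -15$)
$- 9 r \left(-6\right) = \left(-9\right) \left(-15\right) \left(-6\right) = 135 \left(-6\right) = -810$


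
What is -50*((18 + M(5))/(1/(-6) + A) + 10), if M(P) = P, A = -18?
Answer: -47600/109 ≈ -436.70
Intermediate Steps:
-50*((18 + M(5))/(1/(-6) + A) + 10) = -50*((18 + 5)/(1/(-6) - 18) + 10) = -50*(23/(-1/6 - 18) + 10) = -50*(23/(-109/6) + 10) = -50*(23*(-6/109) + 10) = -50*(-138/109 + 10) = -50*952/109 = -47600/109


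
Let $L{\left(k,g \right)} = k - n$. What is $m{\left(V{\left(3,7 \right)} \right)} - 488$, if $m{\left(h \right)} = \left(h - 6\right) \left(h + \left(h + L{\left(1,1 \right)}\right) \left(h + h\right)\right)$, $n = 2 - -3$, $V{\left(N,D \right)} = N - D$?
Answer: $-1088$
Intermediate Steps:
$n = 5$ ($n = 2 + 3 = 5$)
$L{\left(k,g \right)} = -5 + k$ ($L{\left(k,g \right)} = k - 5 = -5 + k$)
$m{\left(h \right)} = \left(-6 + h\right) \left(h + 2 h \left(-4 + h\right)\right)$ ($m{\left(h \right)} = \left(h - 6\right) \left(h + \left(h + \left(-5 + 1\right)\right) \left(h + h\right)\right) = \left(-6 + h\right) \left(h + \left(h - 4\right) 2 h\right) = \left(-6 + h\right) \left(h + \left(-4 + h\right) 2 h\right) = \left(-6 + h\right) \left(h + 2 h \left(-4 + h\right)\right)$)
$m{\left(V{\left(3,7 \right)} \right)} - 488 = \left(3 - 7\right) \left(42 - 19 \left(3 - 7\right) + 2 \left(3 - 7\right)^{2}\right) - 488 = - 4 \left(42 - -76 + 2 \left(-4\right)^{2}\right) - 488 = - 4 \left(42 + 76 + 2 \cdot 16\right) - 488 = - 4 \left(42 + 76 + 32\right) - 488 = \left(-4\right) 150 - 488 = -600 - 488 = -1088$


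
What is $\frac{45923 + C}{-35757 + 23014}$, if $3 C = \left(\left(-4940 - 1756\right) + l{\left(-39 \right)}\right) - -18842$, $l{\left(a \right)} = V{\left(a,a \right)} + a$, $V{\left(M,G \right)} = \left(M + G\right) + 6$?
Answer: $- \frac{149804}{38229} \approx -3.9186$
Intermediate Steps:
$V{\left(M,G \right)} = 6 + G + M$ ($V{\left(M,G \right)} = \left(G + M\right) + 6 = 6 + G + M$)
$l{\left(a \right)} = 6 + 3 a$ ($l{\left(a \right)} = \left(6 + a + a\right) + a = \left(6 + 2 a\right) + a = 6 + 3 a$)
$C = \frac{12035}{3}$ ($C = \frac{\left(\left(-4940 - 1756\right) + \left(6 + 3 \left(-39\right)\right)\right) - -18842}{3} = \frac{\left(-6696 + \left(6 - 117\right)\right) + 18842}{3} = \frac{\left(-6696 - 111\right) + 18842}{3} = \frac{-6807 + 18842}{3} = \frac{1}{3} \cdot 12035 = \frac{12035}{3} \approx 4011.7$)
$\frac{45923 + C}{-35757 + 23014} = \frac{45923 + \frac{12035}{3}}{-35757 + 23014} = \frac{149804}{3 \left(-12743\right)} = \frac{149804}{3} \left(- \frac{1}{12743}\right) = - \frac{149804}{38229}$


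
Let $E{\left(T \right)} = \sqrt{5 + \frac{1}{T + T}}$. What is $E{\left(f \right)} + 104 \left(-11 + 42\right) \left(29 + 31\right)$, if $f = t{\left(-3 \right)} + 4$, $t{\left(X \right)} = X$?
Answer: $193440 + \frac{\sqrt{22}}{2} \approx 1.9344 \cdot 10^{5}$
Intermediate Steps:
$f = 1$ ($f = -3 + 4 = 1$)
$E{\left(T \right)} = \sqrt{5 + \frac{1}{2 T}}$
$E{\left(f \right)} + 104 \left(-11 + 42\right) \left(29 + 31\right) = \frac{\sqrt{20 + \frac{2}{1}}}{2} + 104 \left(-11 + 42\right) \left(29 + 31\right) = \frac{\sqrt{20 + 2 \cdot 1}}{2} + 104 \cdot 31 \cdot 60 = \frac{\sqrt{20 + 2}}{2} + 104 \cdot 1860 = \frac{\sqrt{22}}{2} + 193440 = 193440 + \frac{\sqrt{22}}{2}$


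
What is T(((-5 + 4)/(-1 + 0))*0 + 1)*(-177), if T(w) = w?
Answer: -177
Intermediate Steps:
T(((-5 + 4)/(-1 + 0))*0 + 1)*(-177) = (((-5 + 4)/(-1 + 0))*0 + 1)*(-177) = (-1/(-1)*0 + 1)*(-177) = (-1*(-1)*0 + 1)*(-177) = (1*0 + 1)*(-177) = (0 + 1)*(-177) = 1*(-177) = -177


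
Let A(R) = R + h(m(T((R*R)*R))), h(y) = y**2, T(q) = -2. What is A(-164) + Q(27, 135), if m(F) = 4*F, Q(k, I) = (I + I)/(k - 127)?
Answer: -1027/10 ≈ -102.70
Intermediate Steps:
Q(k, I) = 2*I/(-127 + k) (Q(k, I) = (2*I)/(-127 + k) = 2*I/(-127 + k))
A(R) = 64 + R (A(R) = R + (4*(-2))**2 = R + (-8)**2 = R + 64 = 64 + R)
A(-164) + Q(27, 135) = (64 - 164) + 2*135/(-127 + 27) = -100 + 2*135/(-100) = -100 + 2*135*(-1/100) = -100 - 27/10 = -1027/10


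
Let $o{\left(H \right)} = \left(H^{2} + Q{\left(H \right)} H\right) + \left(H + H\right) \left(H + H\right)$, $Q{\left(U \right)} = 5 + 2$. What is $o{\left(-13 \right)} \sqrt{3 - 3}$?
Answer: $0$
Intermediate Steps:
$Q{\left(U \right)} = 7$
$o{\left(H \right)} = 5 H^{2} + 7 H$ ($o{\left(H \right)} = \left(H^{2} + 7 H\right) + \left(H + H\right) \left(H + H\right) = \left(H^{2} + 7 H\right) + 2 H 2 H = \left(H^{2} + 7 H\right) + 4 H^{2} = 5 H^{2} + 7 H$)
$o{\left(-13 \right)} \sqrt{3 - 3} = - 13 \left(7 + 5 \left(-13\right)\right) \sqrt{3 - 3} = - 13 \left(7 - 65\right) \sqrt{0} = \left(-13\right) \left(-58\right) 0 = 754 \cdot 0 = 0$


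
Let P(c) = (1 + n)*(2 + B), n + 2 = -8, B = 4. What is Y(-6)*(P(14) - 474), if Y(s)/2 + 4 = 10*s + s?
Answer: 73920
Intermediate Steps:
n = -10 (n = -2 - 8 = -10)
Y(s) = -8 + 22*s (Y(s) = -8 + 2*(10*s + s) = -8 + 2*(11*s) = -8 + 22*s)
P(c) = -54 (P(c) = (1 - 10)*(2 + 4) = -9*6 = -54)
Y(-6)*(P(14) - 474) = (-8 + 22*(-6))*(-54 - 474) = (-8 - 132)*(-528) = -140*(-528) = 73920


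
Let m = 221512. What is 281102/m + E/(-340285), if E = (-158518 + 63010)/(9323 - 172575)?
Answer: 1951976910668443/1538185054638980 ≈ 1.2690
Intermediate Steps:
E = 23877/40813 (E = -95508/(-163252) = -95508*(-1/163252) = 23877/40813 ≈ 0.58503)
281102/m + E/(-340285) = 281102/221512 + (23877/40813)/(-340285) = 281102*(1/221512) + (23877/40813)*(-1/340285) = 140551/110756 - 23877/13888051705 = 1951976910668443/1538185054638980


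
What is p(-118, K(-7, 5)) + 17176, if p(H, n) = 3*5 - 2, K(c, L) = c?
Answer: 17189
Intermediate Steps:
p(H, n) = 13 (p(H, n) = 15 - 2 = 13)
p(-118, K(-7, 5)) + 17176 = 13 + 17176 = 17189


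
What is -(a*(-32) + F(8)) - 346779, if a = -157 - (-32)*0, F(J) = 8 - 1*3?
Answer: -351808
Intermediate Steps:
F(J) = 5 (F(J) = 8 - 3 = 5)
a = -157 (a = -157 - 1*0 = -157 + 0 = -157)
-(a*(-32) + F(8)) - 346779 = -(-157*(-32) + 5) - 346779 = -(5024 + 5) - 346779 = -1*5029 - 346779 = -5029 - 346779 = -351808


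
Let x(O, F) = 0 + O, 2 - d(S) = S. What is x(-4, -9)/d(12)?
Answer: ⅖ ≈ 0.40000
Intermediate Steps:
d(S) = 2 - S
x(O, F) = O
x(-4, -9)/d(12) = -4/(2 - 1*12) = -4/(2 - 12) = -4/(-10) = -⅒*(-4) = ⅖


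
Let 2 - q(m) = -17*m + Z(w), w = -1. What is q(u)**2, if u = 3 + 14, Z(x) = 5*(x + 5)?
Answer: 73441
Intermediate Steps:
Z(x) = 25 + 5*x (Z(x) = 5*(5 + x) = 25 + 5*x)
u = 17
q(m) = -18 + 17*m (q(m) = 2 - (-17*m + (25 + 5*(-1))) = 2 - (-17*m + (25 - 5)) = 2 - (-17*m + 20) = 2 - (20 - 17*m) = 2 + (-20 + 17*m) = -18 + 17*m)
q(u)**2 = (-18 + 17*17)**2 = (-18 + 289)**2 = 271**2 = 73441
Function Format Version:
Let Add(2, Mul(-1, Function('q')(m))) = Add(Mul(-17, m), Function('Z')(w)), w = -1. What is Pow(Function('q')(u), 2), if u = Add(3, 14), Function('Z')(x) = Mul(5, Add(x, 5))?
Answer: 73441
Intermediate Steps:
Function('Z')(x) = Add(25, Mul(5, x)) (Function('Z')(x) = Mul(5, Add(5, x)) = Add(25, Mul(5, x)))
u = 17
Function('q')(m) = Add(-18, Mul(17, m)) (Function('q')(m) = Add(2, Mul(-1, Add(Mul(-17, m), Add(25, Mul(5, -1))))) = Add(2, Mul(-1, Add(Mul(-17, m), Add(25, -5)))) = Add(2, Mul(-1, Add(Mul(-17, m), 20))) = Add(2, Mul(-1, Add(20, Mul(-17, m)))) = Add(2, Add(-20, Mul(17, m))) = Add(-18, Mul(17, m)))
Pow(Function('q')(u), 2) = Pow(Add(-18, Mul(17, 17)), 2) = Pow(Add(-18, 289), 2) = Pow(271, 2) = 73441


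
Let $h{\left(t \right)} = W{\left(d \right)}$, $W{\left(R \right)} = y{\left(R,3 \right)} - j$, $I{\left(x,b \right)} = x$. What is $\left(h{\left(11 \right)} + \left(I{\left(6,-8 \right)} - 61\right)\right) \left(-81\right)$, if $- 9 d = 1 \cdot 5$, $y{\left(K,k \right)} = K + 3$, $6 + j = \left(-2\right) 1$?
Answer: $3609$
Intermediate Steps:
$j = -8$ ($j = -6 - 2 = -8$)
$y{\left(K,k \right)} = 3 + K$
$d = - \frac{5}{9}$ ($d = - \frac{1 \cdot 5}{9} = \left(- \frac{1}{9}\right) 5 = - \frac{5}{9} \approx -0.55556$)
$W{\left(R \right)} = 11 + R$ ($W{\left(R \right)} = \left(3 + R\right) - -8 = \left(3 + R\right) + 8 = 11 + R$)
$h{\left(t \right)} = \frac{94}{9}$ ($h{\left(t \right)} = 11 - \frac{5}{9} = \frac{94}{9}$)
$\left(h{\left(11 \right)} + \left(I{\left(6,-8 \right)} - 61\right)\right) \left(-81\right) = \left(\frac{94}{9} + \left(6 - 61\right)\right) \left(-81\right) = \left(\frac{94}{9} - 55\right) \left(-81\right) = \left(- \frac{401}{9}\right) \left(-81\right) = 3609$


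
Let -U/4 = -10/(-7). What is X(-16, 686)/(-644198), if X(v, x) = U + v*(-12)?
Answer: -652/2254693 ≈ -0.00028917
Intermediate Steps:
U = -40/7 (U = -(-40)/(-7) = -(-40)*(-1)/7 = -4*10/7 = -40/7 ≈ -5.7143)
X(v, x) = -40/7 - 12*v (X(v, x) = -40/7 + v*(-12) = -40/7 - 12*v)
X(-16, 686)/(-644198) = (-40/7 - 12*(-16))/(-644198) = (-40/7 + 192)*(-1/644198) = (1304/7)*(-1/644198) = -652/2254693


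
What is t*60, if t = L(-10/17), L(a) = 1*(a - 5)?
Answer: -5700/17 ≈ -335.29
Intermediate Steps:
L(a) = -5 + a (L(a) = 1*(-5 + a) = -5 + a)
t = -95/17 (t = -5 - 10/17 = -95/17 ≈ -5.5882)
t*60 = -95/17*60 = -5700/17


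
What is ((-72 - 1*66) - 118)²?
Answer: 65536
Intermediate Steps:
((-72 - 1*66) - 118)² = ((-72 - 66) - 118)² = (-138 - 118)² = (-256)² = 65536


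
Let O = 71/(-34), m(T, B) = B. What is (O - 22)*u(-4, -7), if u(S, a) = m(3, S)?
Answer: 1638/17 ≈ 96.353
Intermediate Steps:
u(S, a) = S
O = -71/34 (O = 71*(-1/34) = -71/34 ≈ -2.0882)
(O - 22)*u(-4, -7) = (-71/34 - 22)*(-4) = -819/34*(-4) = 1638/17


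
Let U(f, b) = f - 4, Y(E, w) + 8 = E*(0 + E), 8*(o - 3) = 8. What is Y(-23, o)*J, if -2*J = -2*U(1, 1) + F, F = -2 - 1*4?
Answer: 0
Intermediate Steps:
F = -6 (F = -2 - 4 = -6)
o = 4 (o = 3 + (⅛)*8 = 3 + 1 = 4)
Y(E, w) = -8 + E² (Y(E, w) = -8 + E*(0 + E) = -8 + E*E = -8 + E²)
U(f, b) = -4 + f
J = 0 (J = -(-2*(-4 + 1) - 6)/2 = -(-2*(-3) - 6)/2 = -(6 - 6)/2 = -½*0 = 0)
Y(-23, o)*J = (-8 + (-23)²)*0 = (-8 + 529)*0 = 521*0 = 0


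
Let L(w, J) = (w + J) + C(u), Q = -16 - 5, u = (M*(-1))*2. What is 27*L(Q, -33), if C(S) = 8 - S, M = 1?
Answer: -1188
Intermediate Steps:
u = -2 (u = (1*(-1))*2 = -1*2 = -2)
Q = -21
L(w, J) = 10 + J + w (L(w, J) = (w + J) + (8 - 1*(-2)) = (J + w) + (8 + 2) = (J + w) + 10 = 10 + J + w)
27*L(Q, -33) = 27*(10 - 33 - 21) = 27*(-44) = -1188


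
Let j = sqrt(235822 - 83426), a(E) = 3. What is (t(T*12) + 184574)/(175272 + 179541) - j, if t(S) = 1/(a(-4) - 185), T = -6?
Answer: 11197489/21525322 - 2*sqrt(38099) ≈ -389.86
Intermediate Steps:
j = 2*sqrt(38099) (j = sqrt(152396) = 2*sqrt(38099) ≈ 390.38)
t(S) = -1/182 (t(S) = 1/(3 - 185) = 1/(-182) = -1/182)
(t(T*12) + 184574)/(175272 + 179541) - j = (-1/182 + 184574)/(175272 + 179541) - 2*sqrt(38099) = (33592467/182)/354813 - 2*sqrt(38099) = (33592467/182)*(1/354813) - 2*sqrt(38099) = 11197489/21525322 - 2*sqrt(38099)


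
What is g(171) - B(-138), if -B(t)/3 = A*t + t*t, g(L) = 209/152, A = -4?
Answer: 470315/8 ≈ 58789.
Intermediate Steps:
g(L) = 11/8 (g(L) = 209*(1/152) = 11/8)
B(t) = -3*t**2 + 12*t (B(t) = -3*(-4*t + t*t) = -3*(-4*t + t**2) = -3*(t**2 - 4*t) = -3*t**2 + 12*t)
g(171) - B(-138) = 11/8 - 3*(-138)*(4 - 1*(-138)) = 11/8 - 3*(-138)*(4 + 138) = 11/8 - 3*(-138)*142 = 11/8 - 1*(-58788) = 11/8 + 58788 = 470315/8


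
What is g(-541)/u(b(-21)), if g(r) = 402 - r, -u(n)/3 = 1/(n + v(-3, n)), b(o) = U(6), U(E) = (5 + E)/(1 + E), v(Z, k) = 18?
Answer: -129191/21 ≈ -6152.0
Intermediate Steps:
U(E) = (5 + E)/(1 + E)
b(o) = 11/7 (b(o) = (5 + 6)/(1 + 6) = 11/7)
u(n) = -3/(18 + n) (u(n) = -3/(n + 18) = -3/(18 + n))
g(-541)/u(b(-21)) = (402 - 1*(-541))/((-3/(18 + 11/7))) = (402 + 541)/((-3/137/7)) = 943/((-3*7/137)) = 943/(-21/137) = 943*(-137/21) = -129191/21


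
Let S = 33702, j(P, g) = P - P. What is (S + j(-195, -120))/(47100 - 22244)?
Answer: 16851/12428 ≈ 1.3559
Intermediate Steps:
j(P, g) = 0
(S + j(-195, -120))/(47100 - 22244) = (33702 + 0)/(47100 - 22244) = 33702/24856 = 33702*(1/24856) = 16851/12428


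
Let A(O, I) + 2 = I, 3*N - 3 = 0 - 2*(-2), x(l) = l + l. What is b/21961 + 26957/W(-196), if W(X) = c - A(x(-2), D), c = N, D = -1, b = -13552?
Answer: 1775791199/351376 ≈ 5053.8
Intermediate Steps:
x(l) = 2*l
N = 7/3 (N = 1 + (0 - 2*(-2))/3 = 1 + (0 + 4)/3 = 1 + (⅓)*4 = 1 + 4/3 = 7/3 ≈ 2.3333)
A(O, I) = -2 + I
c = 7/3 ≈ 2.3333
W(X) = 16/3 (W(X) = 7/3 - (-2 - 1) = 7/3 - 1*(-3) = 7/3 + 3 = 16/3)
b/21961 + 26957/W(-196) = -13552/21961 + 26957/(16/3) = -13552*1/21961 + 26957*(3/16) = -13552/21961 + 80871/16 = 1775791199/351376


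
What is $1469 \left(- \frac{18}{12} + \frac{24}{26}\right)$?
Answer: $- \frac{1695}{2} \approx -847.5$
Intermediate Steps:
$1469 \left(- \frac{18}{12} + \frac{24}{26}\right) = 1469 \left(\left(-18\right) \frac{1}{12} + 24 \cdot \frac{1}{26}\right) = 1469 \left(- \frac{3}{2} + \frac{12}{13}\right) = 1469 \left(- \frac{15}{26}\right) = - \frac{1695}{2}$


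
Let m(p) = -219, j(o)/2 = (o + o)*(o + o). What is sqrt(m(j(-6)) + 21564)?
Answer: sqrt(21345) ≈ 146.10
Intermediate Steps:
j(o) = 8*o**2 (j(o) = 2*((o + o)*(o + o)) = 2*((2*o)*(2*o)) = 2*(4*o**2) = 8*o**2)
sqrt(m(j(-6)) + 21564) = sqrt(-219 + 21564) = sqrt(21345)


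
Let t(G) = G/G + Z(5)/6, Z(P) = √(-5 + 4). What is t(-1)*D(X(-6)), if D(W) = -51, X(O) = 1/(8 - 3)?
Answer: -51 - 17*I/2 ≈ -51.0 - 8.5*I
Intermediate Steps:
Z(P) = I (Z(P) = √(-1) = I)
t(G) = 1 + I/6 (t(G) = G/G + I/6 = 1 + I*(⅙) = 1 + I/6)
X(O) = ⅕ (X(O) = 1/5 = ⅕)
t(-1)*D(X(-6)) = (1 + I/6)*(-51) = -51 - 17*I/2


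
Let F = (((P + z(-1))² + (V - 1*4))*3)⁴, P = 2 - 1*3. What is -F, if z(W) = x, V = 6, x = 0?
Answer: -6561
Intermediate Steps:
z(W) = 0
P = -1 (P = 2 - 3 = -1)
F = 6561 (F = (((-1 + 0)² + (6 - 1*4))*3)⁴ = (((-1)² + (6 - 4))*3)⁴ = ((1 + 2)*3)⁴ = (3*3)⁴ = 9⁴ = 6561)
-F = -1*6561 = -6561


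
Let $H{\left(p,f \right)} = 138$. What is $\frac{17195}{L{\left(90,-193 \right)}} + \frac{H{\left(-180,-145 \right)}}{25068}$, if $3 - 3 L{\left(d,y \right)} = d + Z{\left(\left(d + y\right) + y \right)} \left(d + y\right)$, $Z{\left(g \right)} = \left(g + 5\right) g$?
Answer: $\frac{139858771}{12355628646} \approx 0.011319$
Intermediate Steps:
$Z{\left(g \right)} = g \left(5 + g\right)$ ($Z{\left(g \right)} = \left(5 + g\right) g = g \left(5 + g\right)$)
$L{\left(d,y \right)} = 1 - \frac{d}{3} - \frac{\left(d + y\right) \left(d + 2 y\right) \left(5 + d + 2 y\right)}{3}$ ($L{\left(d,y \right)} = 1 - \frac{d + \left(\left(d + y\right) + y\right) \left(5 + \left(\left(d + y\right) + y\right)\right) \left(d + y\right)}{3} = 1 - \frac{d + \left(d + 2 y\right) \left(5 + \left(d + 2 y\right)\right) \left(d + y\right)}{3} = 1 - \frac{d + \left(d + 2 y\right) \left(5 + d + 2 y\right) \left(d + y\right)}{3} = 1 - \frac{d + \left(d + y\right) \left(d + 2 y\right) \left(5 + d + 2 y\right)}{3} = 1 - \left(\frac{d}{3} + \frac{\left(d + y\right) \left(d + 2 y\right) \left(5 + d + 2 y\right)}{3}\right) = 1 - \frac{d}{3} - \frac{\left(d + y\right) \left(d + 2 y\right) \left(5 + d + 2 y\right)}{3}$)
$\frac{17195}{L{\left(90,-193 \right)}} + \frac{H{\left(-180,-145 \right)}}{25068} = \frac{17195}{1 - 30 - 30 \left(90 + 2 \left(-193\right)\right) \left(5 + 90 + 2 \left(-193\right)\right) - - \frac{193 \left(90 + 2 \left(-193\right)\right) \left(5 + 90 + 2 \left(-193\right)\right)}{3}} + \frac{138}{25068} = \frac{17195}{1 - 30 - 30 \left(90 - 386\right) \left(5 + 90 - 386\right) - - \frac{193 \left(90 - 386\right) \left(5 + 90 - 386\right)}{3}} + 138 \cdot \frac{1}{25068} = \frac{17195}{1 - 30 - 30 \left(-296\right) \left(-291\right) - \left(- \frac{193}{3}\right) \left(-296\right) \left(-291\right)} + \frac{23}{4178} = \frac{17195}{1 - 30 - 2584080 + 5541416} + \frac{23}{4178} = \frac{17195}{2957307} + \frac{23}{4178} = \frac{139858771}{12355628646}$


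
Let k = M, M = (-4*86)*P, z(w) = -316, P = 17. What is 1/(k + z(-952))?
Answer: -1/6164 ≈ -0.00016223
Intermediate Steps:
M = -5848 (M = -4*86*17 = -344*17 = -5848)
k = -5848
1/(k + z(-952)) = 1/(-5848 - 316) = 1/(-6164) = -1/6164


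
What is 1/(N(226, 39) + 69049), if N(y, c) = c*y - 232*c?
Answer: 1/68815 ≈ 1.4532e-5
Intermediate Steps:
N(y, c) = -232*c + c*y
1/(N(226, 39) + 69049) = 1/(39*(-232 + 226) + 69049) = 1/(39*(-6) + 69049) = 1/(-234 + 69049) = 1/68815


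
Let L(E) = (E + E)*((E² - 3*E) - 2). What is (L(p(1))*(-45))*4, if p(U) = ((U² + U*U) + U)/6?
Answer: 585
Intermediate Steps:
p(U) = U²/3 + U/6 (p(U) = ((U² + U²) + U)*(⅙) = (2*U² + U)*(⅙) = (U + 2*U²)*(⅙) = U²/3 + U/6)
L(E) = 2*E*(-2 + E² - 3*E) (L(E) = (2*E)*(-2 + E² - 3*E) = 2*E*(-2 + E² - 3*E))
(L(p(1))*(-45))*4 = ((2*((⅙)*1*(1 + 2*1))*(-2 + ((⅙)*1*(1 + 2*1))² - (1 + 2*1)/2))*(-45))*4 = ((2*((⅙)*1*(1 + 2))*(-2 + ((⅙)*1*(1 + 2))² - (1 + 2)/2))*(-45))*4 = ((2*((⅙)*1*3)*(-2 + ((⅙)*1*3)² - 3/2))*(-45))*4 = ((2*(½)*(-2 + (½)² - 3*½))*(-45))*4 = ((2*(½)*(-2 + ¼ - 3/2))*(-45))*4 = ((2*(½)*(-13/4))*(-45))*4 = -13/4*(-45)*4 = (585/4)*4 = 585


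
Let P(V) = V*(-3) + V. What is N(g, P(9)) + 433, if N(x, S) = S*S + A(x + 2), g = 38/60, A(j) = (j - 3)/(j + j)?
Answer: 119595/158 ≈ 756.93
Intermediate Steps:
A(j) = (-3 + j)/(2*j) (A(j) = (-3 + j)/((2*j)) = (-3 + j)*(1/(2*j)) = (-3 + j)/(2*j))
P(V) = -2*V (P(V) = -3*V + V = -2*V)
g = 19/30 (g = 38*(1/60) = 19/30 ≈ 0.63333)
N(x, S) = S**2 + (-1 + x)/(2*(2 + x)) (N(x, S) = S*S + (-3 + (x + 2))/(2*(x + 2)) = S**2 + (-3 + (2 + x))/(2*(2 + x)) = S**2 + (-1 + x)/(2*(2 + x)))
N(g, P(9)) + 433 = (-1 + 19/30 + 2*(-2*9)**2*(2 + 19/30))/(2*(2 + 19/30)) + 433 = (-1 + 19/30 + 2*(-18)**2*(79/30))/(2*(79/30)) + 433 = (1/2)*(30/79)*(-1 + 19/30 + 2*324*(79/30)) + 433 = (1/2)*(30/79)*(-1 + 19/30 + 8532/5) + 433 = (1/2)*(30/79)*(51181/30) + 433 = 51181/158 + 433 = 119595/158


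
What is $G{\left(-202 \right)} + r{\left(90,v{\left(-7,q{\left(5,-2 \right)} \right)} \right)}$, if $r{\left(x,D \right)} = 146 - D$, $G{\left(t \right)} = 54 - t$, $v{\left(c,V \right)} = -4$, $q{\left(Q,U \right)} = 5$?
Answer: $406$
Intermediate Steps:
$G{\left(-202 \right)} + r{\left(90,v{\left(-7,q{\left(5,-2 \right)} \right)} \right)} = \left(54 - -202\right) + \left(146 - -4\right) = \left(54 + 202\right) + \left(146 + 4\right) = 256 + 150 = 406$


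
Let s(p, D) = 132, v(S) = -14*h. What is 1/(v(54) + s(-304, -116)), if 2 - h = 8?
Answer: 1/216 ≈ 0.0046296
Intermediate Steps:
h = -6 (h = 2 - 1*8 = 2 - 8 = -6)
v(S) = 84 (v(S) = -14*(-6) = 84)
1/(v(54) + s(-304, -116)) = 1/(84 + 132) = 1/216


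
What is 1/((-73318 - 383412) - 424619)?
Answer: -1/881349 ≈ -1.1346e-6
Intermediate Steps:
1/((-73318 - 383412) - 424619) = 1/(-456730 - 424619) = 1/(-881349) = -1/881349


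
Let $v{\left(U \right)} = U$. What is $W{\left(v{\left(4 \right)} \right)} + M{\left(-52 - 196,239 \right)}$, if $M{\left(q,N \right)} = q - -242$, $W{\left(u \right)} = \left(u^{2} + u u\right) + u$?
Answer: $30$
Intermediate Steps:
$W{\left(u \right)} = u + 2 u^{2}$ ($W{\left(u \right)} = \left(u^{2} + u^{2}\right) + u = 2 u^{2} + u = u + 2 u^{2}$)
$M{\left(q,N \right)} = 242 + q$ ($M{\left(q,N \right)} = q + 242 = 242 + q$)
$W{\left(v{\left(4 \right)} \right)} + M{\left(-52 - 196,239 \right)} = 4 \left(1 + 2 \cdot 4\right) + \left(242 - 248\right) = 4 \left(1 + 8\right) + \left(242 - 248\right) = 4 \cdot 9 + \left(242 - 248\right) = 36 - 6 = 30$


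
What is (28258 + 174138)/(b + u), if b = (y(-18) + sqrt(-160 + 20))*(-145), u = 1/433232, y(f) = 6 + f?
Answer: 66098595169555312832/1120715556439333761 + 11016432513645148160*I*sqrt(35)/1120715556439333761 ≈ 58.979 + 58.154*I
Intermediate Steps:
u = 1/433232 ≈ 2.3082e-6
b = 1740 - 290*I*sqrt(35) (b = ((6 - 18) + sqrt(-160 + 20))*(-145) = (-12 + sqrt(-140))*(-145) = (-12 + 2*I*sqrt(35))*(-145) = 1740 - 290*I*sqrt(35) ≈ 1740.0 - 1715.7*I)
(28258 + 174138)/(b + u) = (28258 + 174138)/((1740 - 290*I*sqrt(35)) + 1/433232) = 202396/(753823681/433232 - 290*I*sqrt(35))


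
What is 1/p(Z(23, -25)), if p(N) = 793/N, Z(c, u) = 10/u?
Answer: -2/3965 ≈ -0.00050441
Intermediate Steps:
1/p(Z(23, -25)) = 1/(793/((10/(-25)))) = 1/(793/((10*(-1/25)))) = 1/(793/(-⅖)) = 1/(793*(-5/2)) = 1/(-3965/2) = -2/3965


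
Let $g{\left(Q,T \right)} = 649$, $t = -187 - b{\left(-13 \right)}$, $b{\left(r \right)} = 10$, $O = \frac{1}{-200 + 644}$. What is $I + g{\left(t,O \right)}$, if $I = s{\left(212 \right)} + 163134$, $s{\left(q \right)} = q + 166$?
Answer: $164161$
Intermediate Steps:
$s{\left(q \right)} = 166 + q$
$O = \frac{1}{444} \approx 0.0022523$
$t = -197$ ($t = -187 - 10 = -197$)
$I = 163512$ ($I = \left(166 + 212\right) + 163134 = 378 + 163134 = 163512$)
$I + g{\left(t,O \right)} = 163512 + 649 = 164161$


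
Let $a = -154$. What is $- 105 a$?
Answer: $16170$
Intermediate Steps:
$- 105 a = \left(-105\right) \left(-154\right) = 16170$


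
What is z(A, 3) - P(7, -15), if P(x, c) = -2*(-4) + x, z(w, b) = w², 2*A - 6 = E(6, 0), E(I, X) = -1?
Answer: -35/4 ≈ -8.7500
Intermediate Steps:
A = 5/2 (A = 3 + (½)*(-1) = 3 - ½ = 5/2 ≈ 2.5000)
P(x, c) = 8 + x
z(A, 3) - P(7, -15) = (5/2)² - (8 + 7) = 25/4 - 1*15 = 25/4 - 15 = -35/4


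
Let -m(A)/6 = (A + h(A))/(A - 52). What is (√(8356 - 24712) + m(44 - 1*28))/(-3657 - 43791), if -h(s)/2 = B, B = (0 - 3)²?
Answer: 1/142344 - I*√4089/23724 ≈ 7.0252e-6 - 0.0026954*I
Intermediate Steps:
B = 9 (B = (-3)² = 9)
h(s) = -18 (h(s) = -2*9 = -18)
m(A) = -6*(-18 + A)/(-52 + A) (m(A) = -6*(A - 18)/(A - 52) = -6*(-18 + A)/(-52 + A))
(√(8356 - 24712) + m(44 - 1*28))/(-3657 - 43791) = (√(8356 - 24712) + 6*(18 - (44 - 1*28))/(-52 + (44 - 1*28)))/(-3657 - 43791) = (√(-16356) + 6*(18 - (44 - 28))/(-52 + (44 - 28)))/(-47448) = (2*I*√4089 + 6*(18 - 1*16)/(-52 + 16))*(-1/47448) = (2*I*√4089 + 6*(18 - 16)/(-36))*(-1/47448) = (2*I*√4089 + 6*(-1/36)*2)*(-1/47448) = (2*I*√4089 - ⅓)*(-1/47448) = (-⅓ + 2*I*√4089)*(-1/47448) = 1/142344 - I*√4089/23724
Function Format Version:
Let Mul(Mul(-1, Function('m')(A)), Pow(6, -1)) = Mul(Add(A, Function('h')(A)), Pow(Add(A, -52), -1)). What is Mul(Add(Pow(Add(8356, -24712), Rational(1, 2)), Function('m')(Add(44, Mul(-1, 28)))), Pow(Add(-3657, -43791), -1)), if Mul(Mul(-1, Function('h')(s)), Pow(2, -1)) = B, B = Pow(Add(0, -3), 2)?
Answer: Add(Rational(1, 142344), Mul(Rational(-1, 23724), I, Pow(4089, Rational(1, 2)))) ≈ Add(7.0252e-6, Mul(-0.0026954, I))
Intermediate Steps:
B = 9 (B = Pow(-3, 2) = 9)
Function('h')(s) = -18 (Function('h')(s) = Mul(-2, 9) = -18)
Function('m')(A) = Mul(-6, Pow(Add(-52, A), -1), Add(-18, A)) (Function('m')(A) = Mul(-6, Mul(Add(A, -18), Pow(Add(A, -52), -1))) = Mul(-6, Mul(Add(-18, A), Pow(Add(-52, A), -1))) = Mul(-6, Mul(Pow(Add(-52, A), -1), Add(-18, A))) = Mul(-6, Pow(Add(-52, A), -1), Add(-18, A)))
Mul(Add(Pow(Add(8356, -24712), Rational(1, 2)), Function('m')(Add(44, Mul(-1, 28)))), Pow(Add(-3657, -43791), -1)) = Mul(Add(Pow(Add(8356, -24712), Rational(1, 2)), Mul(6, Pow(Add(-52, Add(44, Mul(-1, 28))), -1), Add(18, Mul(-1, Add(44, Mul(-1, 28)))))), Pow(Add(-3657, -43791), -1)) = Mul(Add(Pow(-16356, Rational(1, 2)), Mul(6, Pow(Add(-52, Add(44, -28)), -1), Add(18, Mul(-1, Add(44, -28))))), Pow(-47448, -1)) = Mul(Add(Mul(2, I, Pow(4089, Rational(1, 2))), Mul(6, Pow(Add(-52, 16), -1), Add(18, Mul(-1, 16)))), Rational(-1, 47448)) = Mul(Add(Mul(2, I, Pow(4089, Rational(1, 2))), Mul(6, Pow(-36, -1), Add(18, -16))), Rational(-1, 47448)) = Mul(Add(Mul(2, I, Pow(4089, Rational(1, 2))), Mul(6, Rational(-1, 36), 2)), Rational(-1, 47448)) = Mul(Add(Mul(2, I, Pow(4089, Rational(1, 2))), Rational(-1, 3)), Rational(-1, 47448)) = Mul(Add(Rational(-1, 3), Mul(2, I, Pow(4089, Rational(1, 2)))), Rational(-1, 47448)) = Add(Rational(1, 142344), Mul(Rational(-1, 23724), I, Pow(4089, Rational(1, 2))))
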